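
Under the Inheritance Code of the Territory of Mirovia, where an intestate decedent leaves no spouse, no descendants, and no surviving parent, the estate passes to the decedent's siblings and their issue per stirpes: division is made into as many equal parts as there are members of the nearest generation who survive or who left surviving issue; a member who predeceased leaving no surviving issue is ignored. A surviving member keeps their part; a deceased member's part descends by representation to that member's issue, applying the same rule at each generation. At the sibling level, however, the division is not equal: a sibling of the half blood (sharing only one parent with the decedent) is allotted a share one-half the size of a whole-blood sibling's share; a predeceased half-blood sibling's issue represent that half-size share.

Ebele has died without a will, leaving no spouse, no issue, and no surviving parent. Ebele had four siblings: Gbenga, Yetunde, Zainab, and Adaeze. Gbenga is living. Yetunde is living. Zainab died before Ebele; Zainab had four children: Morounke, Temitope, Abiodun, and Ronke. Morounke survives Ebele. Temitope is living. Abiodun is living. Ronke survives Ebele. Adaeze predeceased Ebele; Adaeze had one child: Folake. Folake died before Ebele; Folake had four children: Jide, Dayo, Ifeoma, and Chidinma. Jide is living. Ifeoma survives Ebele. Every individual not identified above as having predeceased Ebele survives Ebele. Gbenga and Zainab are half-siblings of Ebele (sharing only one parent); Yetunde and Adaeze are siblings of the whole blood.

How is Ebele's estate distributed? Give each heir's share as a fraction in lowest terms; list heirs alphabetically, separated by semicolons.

No spouse, descendants, or parent survives, so the estate passes to Ebele's siblings per stirpes.
Half-blood siblings count for one-half the weight of whole-blood siblings at the initial division.
Dividing 1 in proportion to weights (total weight 3): Gbenga (weight 1/2) → 1/6; Yetunde (weight 1) → 1/3; Zainab (weight 1/2) → 1/6; Adaeze (weight 1) → 1/3.
Gbenga is living and takes 1/6.
Yetunde is living and takes 1/3.
Zainab predeceased; the 1/6 allotted to Zainab's branch passes to Zainab's issue by representation.
The 1/6 is divided into 4 equal shares of 1/24 among Morounke, Temitope, Abiodun, Ronke.
Morounke is living and takes 1/24.
Temitope is living and takes 1/24.
Abiodun is living and takes 1/24.
Ronke is living and takes 1/24.
Adaeze predeceased; the 1/3 allotted to Adaeze's branch passes to Adaeze's issue by representation.
Folake's line is the sole branch at this level, so the full 1/3 passes to Folake's issue by representation.
The 1/3 is divided into 4 equal shares of 1/12 among Jide, Dayo, Ifeoma, Chidinma.
Jide is living and takes 1/12.
Dayo is living and takes 1/12.
Ifeoma is living and takes 1/12.
Chidinma is living and takes 1/12.

Abiodun 1/24; Chidinma 1/12; Dayo 1/12; Gbenga 1/6; Ifeoma 1/12; Jide 1/12; Morounke 1/24; Ronke 1/24; Temitope 1/24; Yetunde 1/3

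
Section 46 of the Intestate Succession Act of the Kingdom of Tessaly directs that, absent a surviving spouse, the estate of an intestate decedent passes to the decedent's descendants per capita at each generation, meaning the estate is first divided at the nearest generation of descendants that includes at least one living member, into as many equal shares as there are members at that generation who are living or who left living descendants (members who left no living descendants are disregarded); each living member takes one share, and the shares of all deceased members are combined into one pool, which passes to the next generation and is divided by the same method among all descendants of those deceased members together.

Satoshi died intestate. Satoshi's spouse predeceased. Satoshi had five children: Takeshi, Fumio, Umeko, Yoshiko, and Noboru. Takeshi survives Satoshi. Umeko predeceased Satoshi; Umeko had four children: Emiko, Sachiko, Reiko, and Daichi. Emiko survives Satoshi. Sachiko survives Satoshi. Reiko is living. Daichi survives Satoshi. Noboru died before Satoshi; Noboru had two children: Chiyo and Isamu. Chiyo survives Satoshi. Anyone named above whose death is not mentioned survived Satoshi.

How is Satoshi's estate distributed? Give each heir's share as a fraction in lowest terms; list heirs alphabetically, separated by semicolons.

There is no surviving spouse, so the entire estate passes to Satoshi's descendants per capita at each generation.
At generation 1 (Takeshi, Fumio, Umeko, Yoshiko, Noboru) there are 5 shares of (1)/5 = 1/5 each.
Living: Takeshi, Fumio, and Yoshiko — each takes 1/5.
Deceased: Umeko and Noboru. Their combined 2/5 is pooled and carried to generation 2.
At generation 2 (Emiko, Sachiko, Reiko, Daichi, Chiyo, Isamu) there are 6 shares of (2/5)/6 = 1/15 each.
Living: Emiko, Sachiko, Reiko, Daichi, Chiyo, and Isamu — each takes 1/15.

Chiyo 1/15; Daichi 1/15; Emiko 1/15; Fumio 1/5; Isamu 1/15; Reiko 1/15; Sachiko 1/15; Takeshi 1/5; Yoshiko 1/5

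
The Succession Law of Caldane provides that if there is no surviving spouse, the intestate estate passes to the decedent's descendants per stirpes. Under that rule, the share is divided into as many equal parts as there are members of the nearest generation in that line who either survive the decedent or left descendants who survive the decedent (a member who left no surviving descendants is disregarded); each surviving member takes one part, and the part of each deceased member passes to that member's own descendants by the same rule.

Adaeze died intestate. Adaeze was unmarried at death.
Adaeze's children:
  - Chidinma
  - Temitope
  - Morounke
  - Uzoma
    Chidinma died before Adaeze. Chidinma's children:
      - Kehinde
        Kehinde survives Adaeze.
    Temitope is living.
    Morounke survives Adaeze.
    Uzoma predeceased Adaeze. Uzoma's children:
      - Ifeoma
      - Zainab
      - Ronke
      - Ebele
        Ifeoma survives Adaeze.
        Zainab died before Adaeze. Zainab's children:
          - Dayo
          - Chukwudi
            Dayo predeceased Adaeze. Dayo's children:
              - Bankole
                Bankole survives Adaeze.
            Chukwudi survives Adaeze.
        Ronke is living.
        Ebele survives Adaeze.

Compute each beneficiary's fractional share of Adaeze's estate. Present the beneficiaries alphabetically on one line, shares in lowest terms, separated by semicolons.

Bankole 1/32; Chukwudi 1/32; Ebele 1/16; Ifeoma 1/16; Kehinde 1/4; Morounke 1/4; Ronke 1/16; Temitope 1/4

There is no surviving spouse, so the entire estate passes to Adaeze's descendants per stirpes.
The estate is divided into 4 equal shares of 1/4 among Chidinma, Temitope, Morounke, Uzoma.
Chidinma predeceased; the 1/4 allotted to Chidinma's branch passes to Chidinma's issue by representation.
Kehinde is the sole taker at this level and receives the full 1/4.
Temitope is living and takes 1/4.
Morounke is living and takes 1/4.
Uzoma predeceased; the 1/4 allotted to Uzoma's branch passes to Uzoma's issue by representation.
The 1/4 is divided into 4 equal shares of 1/16 among Ifeoma, Zainab, Ronke, Ebele.
Ifeoma is living and takes 1/16.
Zainab predeceased; the 1/16 allotted to Zainab's branch passes to Zainab's issue by representation.
The 1/16 is divided into 2 equal shares of 1/32 among Dayo, Chukwudi.
Dayo predeceased; the 1/32 allotted to Dayo's branch passes to Dayo's issue by representation.
Bankole is the sole taker at this level and receives the full 1/32.
Chukwudi is living and takes 1/32.
Ronke is living and takes 1/16.
Ebele is living and takes 1/16.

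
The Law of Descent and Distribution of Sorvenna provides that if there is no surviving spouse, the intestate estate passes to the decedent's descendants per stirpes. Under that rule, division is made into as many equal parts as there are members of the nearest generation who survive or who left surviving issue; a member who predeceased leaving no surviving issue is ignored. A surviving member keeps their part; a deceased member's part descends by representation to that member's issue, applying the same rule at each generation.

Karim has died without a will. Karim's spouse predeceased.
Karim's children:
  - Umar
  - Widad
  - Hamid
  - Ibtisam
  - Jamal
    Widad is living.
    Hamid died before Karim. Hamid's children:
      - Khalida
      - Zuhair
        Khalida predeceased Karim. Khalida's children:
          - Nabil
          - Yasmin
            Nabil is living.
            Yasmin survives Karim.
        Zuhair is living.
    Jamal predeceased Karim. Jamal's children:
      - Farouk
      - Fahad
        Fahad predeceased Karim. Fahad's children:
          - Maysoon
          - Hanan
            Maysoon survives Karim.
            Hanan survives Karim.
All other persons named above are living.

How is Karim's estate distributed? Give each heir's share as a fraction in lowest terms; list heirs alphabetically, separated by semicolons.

Farouk 1/10; Hanan 1/20; Ibtisam 1/5; Maysoon 1/20; Nabil 1/20; Umar 1/5; Widad 1/5; Yasmin 1/20; Zuhair 1/10

There is no surviving spouse, so the entire estate passes to Karim's descendants per stirpes.
The estate is divided into 5 equal shares of 1/5 among Umar, Widad, Hamid, Ibtisam, Jamal.
Umar is living and takes 1/5.
Widad is living and takes 1/5.
Hamid predeceased; the 1/5 allotted to Hamid's branch passes to Hamid's issue by representation.
The 1/5 is divided into 2 equal shares of 1/10 among Khalida, Zuhair.
Khalida predeceased; the 1/10 allotted to Khalida's branch passes to Khalida's issue by representation.
The 1/10 is divided into 2 equal shares of 1/20 among Nabil, Yasmin.
Nabil is living and takes 1/20.
Yasmin is living and takes 1/20.
Zuhair is living and takes 1/10.
Ibtisam is living and takes 1/5.
Jamal predeceased; the 1/5 allotted to Jamal's branch passes to Jamal's issue by representation.
The 1/5 is divided into 2 equal shares of 1/10 among Farouk, Fahad.
Farouk is living and takes 1/10.
Fahad predeceased; the 1/10 allotted to Fahad's branch passes to Fahad's issue by representation.
The 1/10 is divided into 2 equal shares of 1/20 among Maysoon, Hanan.
Maysoon is living and takes 1/20.
Hanan is living and takes 1/20.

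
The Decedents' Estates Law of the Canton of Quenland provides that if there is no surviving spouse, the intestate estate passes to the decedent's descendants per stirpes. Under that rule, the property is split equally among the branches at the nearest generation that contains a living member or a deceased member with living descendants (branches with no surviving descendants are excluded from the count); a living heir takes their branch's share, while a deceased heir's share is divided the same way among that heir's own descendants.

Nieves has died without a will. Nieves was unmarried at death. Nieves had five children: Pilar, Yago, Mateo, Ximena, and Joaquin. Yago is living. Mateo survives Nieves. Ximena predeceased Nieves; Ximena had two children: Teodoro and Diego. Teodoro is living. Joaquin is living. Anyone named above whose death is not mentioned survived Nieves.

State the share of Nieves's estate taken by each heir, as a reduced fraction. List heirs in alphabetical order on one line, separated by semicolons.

There is no surviving spouse, so the entire estate passes to Nieves's descendants per stirpes.
The estate is divided into 5 equal shares of 1/5 among Pilar, Yago, Mateo, Ximena, Joaquin.
Pilar is living and takes 1/5.
Yago is living and takes 1/5.
Mateo is living and takes 1/5.
Ximena predeceased; the 1/5 allotted to Ximena's branch passes to Ximena's issue by representation.
The 1/5 is divided into 2 equal shares of 1/10 among Teodoro, Diego.
Teodoro is living and takes 1/10.
Diego is living and takes 1/10.
Joaquin is living and takes 1/5.

Diego 1/10; Joaquin 1/5; Mateo 1/5; Pilar 1/5; Teodoro 1/10; Yago 1/5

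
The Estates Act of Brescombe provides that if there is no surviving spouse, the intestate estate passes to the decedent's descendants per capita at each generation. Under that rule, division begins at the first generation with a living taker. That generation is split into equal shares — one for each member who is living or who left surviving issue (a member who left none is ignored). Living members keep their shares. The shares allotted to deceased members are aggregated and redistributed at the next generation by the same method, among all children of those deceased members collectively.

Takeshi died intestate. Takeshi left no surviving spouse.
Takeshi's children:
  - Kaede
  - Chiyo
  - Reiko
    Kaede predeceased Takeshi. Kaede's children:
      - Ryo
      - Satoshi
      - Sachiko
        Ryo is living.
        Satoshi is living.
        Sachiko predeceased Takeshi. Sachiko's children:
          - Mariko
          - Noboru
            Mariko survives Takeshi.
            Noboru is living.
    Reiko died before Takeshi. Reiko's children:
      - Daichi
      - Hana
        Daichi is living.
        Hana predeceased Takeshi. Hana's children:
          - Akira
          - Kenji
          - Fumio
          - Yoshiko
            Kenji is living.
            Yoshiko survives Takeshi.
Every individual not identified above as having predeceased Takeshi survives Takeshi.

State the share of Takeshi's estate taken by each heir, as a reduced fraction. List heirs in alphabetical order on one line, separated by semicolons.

Akira 2/45; Chiyo 1/3; Daichi 2/15; Fumio 2/45; Kenji 2/45; Mariko 2/45; Noboru 2/45; Ryo 2/15; Satoshi 2/15; Yoshiko 2/45

There is no surviving spouse, so the entire estate passes to Takeshi's descendants per capita at each generation.
At generation 1 (Kaede, Chiyo, Reiko) there are 3 shares of (1)/3 = 1/3 each.
Living: Chiyo — each takes 1/3.
Deceased: Kaede and Reiko. Their combined 2/3 is pooled and carried to generation 2.
At generation 2 (Ryo, Satoshi, Sachiko, Daichi, Hana) there are 5 shares of (2/3)/5 = 2/15 each.
Living: Ryo, Satoshi, and Daichi — each takes 2/15.
Deceased: Sachiko and Hana. Their combined 4/15 is pooled and carried to generation 3.
At generation 3 (Mariko, Noboru, Akira, Kenji, Fumio, Yoshiko) there are 6 shares of (4/15)/6 = 2/45 each.
Living: Mariko, Noboru, Akira, Kenji, Fumio, and Yoshiko — each takes 2/45.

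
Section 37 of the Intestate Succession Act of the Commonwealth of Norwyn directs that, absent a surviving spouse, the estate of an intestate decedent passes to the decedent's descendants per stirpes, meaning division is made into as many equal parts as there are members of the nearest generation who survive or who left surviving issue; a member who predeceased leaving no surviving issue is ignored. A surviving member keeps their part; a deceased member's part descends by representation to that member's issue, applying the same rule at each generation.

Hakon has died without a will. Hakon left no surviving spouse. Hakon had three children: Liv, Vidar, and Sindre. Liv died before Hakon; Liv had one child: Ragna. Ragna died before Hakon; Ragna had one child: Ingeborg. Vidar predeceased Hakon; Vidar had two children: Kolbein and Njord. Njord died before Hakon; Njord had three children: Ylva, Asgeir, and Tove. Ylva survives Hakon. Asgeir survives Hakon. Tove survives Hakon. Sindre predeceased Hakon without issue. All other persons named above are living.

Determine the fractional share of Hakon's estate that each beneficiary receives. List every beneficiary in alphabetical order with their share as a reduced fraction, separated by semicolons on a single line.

There is no surviving spouse, so the entire estate passes to Hakon's descendants per stirpes.
Sindre left no surviving issue, so that branch lapses and is disregarded.
The estate is divided into 2 equal shares of 1/2 among Liv, Vidar.
Liv predeceased; the 1/2 allotted to Liv's branch passes to Liv's issue by representation.
Ragna's line is the sole branch at this level, so the full 1/2 passes to Ragna's issue by representation.
Ingeborg is the sole taker at this level and receives the full 1/2.
Vidar predeceased; the 1/2 allotted to Vidar's branch passes to Vidar's issue by representation.
The 1/2 is divided into 2 equal shares of 1/4 among Kolbein, Njord.
Kolbein is living and takes 1/4.
Njord predeceased; the 1/4 allotted to Njord's branch passes to Njord's issue by representation.
The 1/4 is divided into 3 equal shares of 1/12 among Ylva, Asgeir, Tove.
Ylva is living and takes 1/12.
Asgeir is living and takes 1/12.
Tove is living and takes 1/12.

Asgeir 1/12; Ingeborg 1/2; Kolbein 1/4; Tove 1/12; Ylva 1/12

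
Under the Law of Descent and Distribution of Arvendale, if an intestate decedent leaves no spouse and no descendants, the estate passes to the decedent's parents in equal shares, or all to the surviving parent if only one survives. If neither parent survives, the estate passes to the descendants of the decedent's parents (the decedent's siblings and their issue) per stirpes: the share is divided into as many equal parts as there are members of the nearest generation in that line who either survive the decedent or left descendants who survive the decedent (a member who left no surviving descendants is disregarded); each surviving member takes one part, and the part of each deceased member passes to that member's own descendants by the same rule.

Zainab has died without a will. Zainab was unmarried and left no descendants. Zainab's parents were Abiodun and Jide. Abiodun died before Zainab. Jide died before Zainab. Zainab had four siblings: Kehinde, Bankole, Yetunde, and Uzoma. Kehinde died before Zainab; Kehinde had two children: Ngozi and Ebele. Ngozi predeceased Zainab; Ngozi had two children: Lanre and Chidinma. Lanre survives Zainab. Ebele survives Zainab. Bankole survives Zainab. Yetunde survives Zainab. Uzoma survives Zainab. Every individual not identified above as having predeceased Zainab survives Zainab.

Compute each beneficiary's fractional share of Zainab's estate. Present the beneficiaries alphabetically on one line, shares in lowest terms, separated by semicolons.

Bankole 1/4; Chidinma 1/16; Ebele 1/8; Lanre 1/16; Uzoma 1/4; Yetunde 1/4

Neither parent survives and there are no descendants, so the estate passes to Zainab's siblings and their issue per stirpes.
The estate is divided into 4 equal shares of 1/4 among Kehinde, Bankole, Yetunde, Uzoma.
Kehinde predeceased; the 1/4 allotted to Kehinde's branch passes to Kehinde's issue by representation.
The 1/4 is divided into 2 equal shares of 1/8 among Ngozi, Ebele.
Ngozi predeceased; the 1/8 allotted to Ngozi's branch passes to Ngozi's issue by representation.
The 1/8 is divided into 2 equal shares of 1/16 among Lanre, Chidinma.
Lanre is living and takes 1/16.
Chidinma is living and takes 1/16.
Ebele is living and takes 1/8.
Bankole is living and takes 1/4.
Yetunde is living and takes 1/4.
Uzoma is living and takes 1/4.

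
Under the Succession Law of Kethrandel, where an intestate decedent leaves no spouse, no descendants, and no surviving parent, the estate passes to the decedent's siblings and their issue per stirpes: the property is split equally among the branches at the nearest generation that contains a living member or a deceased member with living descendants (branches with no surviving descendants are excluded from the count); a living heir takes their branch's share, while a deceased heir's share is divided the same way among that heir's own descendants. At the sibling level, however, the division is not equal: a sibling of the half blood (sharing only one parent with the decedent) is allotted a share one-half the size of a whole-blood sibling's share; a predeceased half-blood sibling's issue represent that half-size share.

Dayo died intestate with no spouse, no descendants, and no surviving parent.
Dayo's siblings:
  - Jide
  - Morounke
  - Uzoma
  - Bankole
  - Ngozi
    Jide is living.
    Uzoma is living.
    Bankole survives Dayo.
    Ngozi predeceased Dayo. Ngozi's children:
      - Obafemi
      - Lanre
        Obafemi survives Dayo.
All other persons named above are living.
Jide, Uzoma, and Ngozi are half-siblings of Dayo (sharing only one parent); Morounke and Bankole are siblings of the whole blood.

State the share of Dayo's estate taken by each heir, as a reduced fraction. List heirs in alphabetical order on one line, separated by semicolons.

No spouse, descendants, or parent survives, so the estate passes to Dayo's siblings per stirpes.
Half-blood siblings count for one-half the weight of whole-blood siblings at the initial division.
Dividing 1 in proportion to weights (total weight 7/2): Jide (weight 1/2) → 1/7; Morounke (weight 1) → 2/7; Uzoma (weight 1/2) → 1/7; Bankole (weight 1) → 2/7; Ngozi (weight 1/2) → 1/7.
Jide is living and takes 1/7.
Morounke is living and takes 2/7.
Uzoma is living and takes 1/7.
Bankole is living and takes 2/7.
Ngozi predeceased; the 1/7 allotted to Ngozi's branch passes to Ngozi's issue by representation.
The 1/7 is divided into 2 equal shares of 1/14 among Obafemi, Lanre.
Obafemi is living and takes 1/14.
Lanre is living and takes 1/14.

Bankole 2/7; Jide 1/7; Lanre 1/14; Morounke 2/7; Obafemi 1/14; Uzoma 1/7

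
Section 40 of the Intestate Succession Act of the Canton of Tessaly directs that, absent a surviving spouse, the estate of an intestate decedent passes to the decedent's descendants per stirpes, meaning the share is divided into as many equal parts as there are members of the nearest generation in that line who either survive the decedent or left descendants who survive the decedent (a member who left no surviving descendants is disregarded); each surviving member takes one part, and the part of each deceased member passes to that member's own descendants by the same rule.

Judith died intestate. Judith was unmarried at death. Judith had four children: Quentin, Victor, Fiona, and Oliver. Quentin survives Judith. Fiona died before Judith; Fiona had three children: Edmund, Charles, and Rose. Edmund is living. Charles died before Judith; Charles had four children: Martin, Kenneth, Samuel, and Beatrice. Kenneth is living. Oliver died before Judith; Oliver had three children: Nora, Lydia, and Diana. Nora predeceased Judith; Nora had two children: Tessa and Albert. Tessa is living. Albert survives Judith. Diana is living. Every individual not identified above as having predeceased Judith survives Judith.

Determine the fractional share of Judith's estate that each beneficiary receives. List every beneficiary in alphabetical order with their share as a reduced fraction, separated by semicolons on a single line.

There is no surviving spouse, so the entire estate passes to Judith's descendants per stirpes.
The estate is divided into 4 equal shares of 1/4 among Quentin, Victor, Fiona, Oliver.
Quentin is living and takes 1/4.
Victor is living and takes 1/4.
Fiona predeceased; the 1/4 allotted to Fiona's branch passes to Fiona's issue by representation.
The 1/4 is divided into 3 equal shares of 1/12 among Edmund, Charles, Rose.
Edmund is living and takes 1/12.
Charles predeceased; the 1/12 allotted to Charles's branch passes to Charles's issue by representation.
The 1/12 is divided into 4 equal shares of 1/48 among Martin, Kenneth, Samuel, Beatrice.
Martin is living and takes 1/48.
Kenneth is living and takes 1/48.
Samuel is living and takes 1/48.
Beatrice is living and takes 1/48.
Rose is living and takes 1/12.
Oliver predeceased; the 1/4 allotted to Oliver's branch passes to Oliver's issue by representation.
The 1/4 is divided into 3 equal shares of 1/12 among Nora, Lydia, Diana.
Nora predeceased; the 1/12 allotted to Nora's branch passes to Nora's issue by representation.
The 1/12 is divided into 2 equal shares of 1/24 among Tessa, Albert.
Tessa is living and takes 1/24.
Albert is living and takes 1/24.
Lydia is living and takes 1/12.
Diana is living and takes 1/12.

Albert 1/24; Beatrice 1/48; Diana 1/12; Edmund 1/12; Kenneth 1/48; Lydia 1/12; Martin 1/48; Quentin 1/4; Rose 1/12; Samuel 1/48; Tessa 1/24; Victor 1/4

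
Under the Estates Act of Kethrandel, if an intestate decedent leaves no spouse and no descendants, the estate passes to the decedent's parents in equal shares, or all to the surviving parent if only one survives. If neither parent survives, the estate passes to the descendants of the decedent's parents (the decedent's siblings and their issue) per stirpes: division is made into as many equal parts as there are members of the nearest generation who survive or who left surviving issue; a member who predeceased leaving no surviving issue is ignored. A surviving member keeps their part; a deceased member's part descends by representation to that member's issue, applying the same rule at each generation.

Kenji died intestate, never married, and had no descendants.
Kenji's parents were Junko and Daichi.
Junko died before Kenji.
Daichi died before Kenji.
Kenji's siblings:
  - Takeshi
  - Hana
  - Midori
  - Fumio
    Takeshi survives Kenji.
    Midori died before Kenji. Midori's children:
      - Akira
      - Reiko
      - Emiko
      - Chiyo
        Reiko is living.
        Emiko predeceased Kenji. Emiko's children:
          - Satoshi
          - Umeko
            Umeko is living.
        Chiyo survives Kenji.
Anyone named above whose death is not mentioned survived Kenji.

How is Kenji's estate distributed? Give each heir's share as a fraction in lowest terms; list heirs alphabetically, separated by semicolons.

Neither parent survives and there are no descendants, so the estate passes to Kenji's siblings and their issue per stirpes.
The estate is divided into 4 equal shares of 1/4 among Takeshi, Hana, Midori, Fumio.
Takeshi is living and takes 1/4.
Hana is living and takes 1/4.
Midori predeceased; the 1/4 allotted to Midori's branch passes to Midori's issue by representation.
The 1/4 is divided into 4 equal shares of 1/16 among Akira, Reiko, Emiko, Chiyo.
Akira is living and takes 1/16.
Reiko is living and takes 1/16.
Emiko predeceased; the 1/16 allotted to Emiko's branch passes to Emiko's issue by representation.
The 1/16 is divided into 2 equal shares of 1/32 among Satoshi, Umeko.
Satoshi is living and takes 1/32.
Umeko is living and takes 1/32.
Chiyo is living and takes 1/16.
Fumio is living and takes 1/4.

Akira 1/16; Chiyo 1/16; Fumio 1/4; Hana 1/4; Reiko 1/16; Satoshi 1/32; Takeshi 1/4; Umeko 1/32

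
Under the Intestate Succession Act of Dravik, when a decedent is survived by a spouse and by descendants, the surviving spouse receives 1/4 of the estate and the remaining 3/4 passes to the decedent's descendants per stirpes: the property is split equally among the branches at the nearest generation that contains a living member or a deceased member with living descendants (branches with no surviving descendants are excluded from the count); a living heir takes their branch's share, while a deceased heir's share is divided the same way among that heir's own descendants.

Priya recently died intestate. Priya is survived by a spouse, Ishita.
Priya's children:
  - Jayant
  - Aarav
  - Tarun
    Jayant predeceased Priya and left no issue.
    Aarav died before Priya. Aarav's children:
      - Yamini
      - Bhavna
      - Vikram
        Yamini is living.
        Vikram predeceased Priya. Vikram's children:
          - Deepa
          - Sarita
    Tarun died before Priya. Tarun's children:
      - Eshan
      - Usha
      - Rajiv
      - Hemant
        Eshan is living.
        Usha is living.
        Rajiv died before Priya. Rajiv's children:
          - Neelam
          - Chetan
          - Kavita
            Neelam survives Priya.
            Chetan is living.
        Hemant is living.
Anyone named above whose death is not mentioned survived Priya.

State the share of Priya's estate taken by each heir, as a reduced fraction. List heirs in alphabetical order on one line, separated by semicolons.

Bhavna 1/8; Chetan 1/32; Deepa 1/16; Eshan 3/32; Hemant 3/32; Ishita 1/4; Kavita 1/32; Neelam 1/32; Sarita 1/16; Usha 3/32; Yamini 1/8

Ishita, as surviving spouse, takes 1/4.
The remaining 3/4 passes to Priya's descendants per stirpes.
Jayant left no surviving issue, so that branch lapses and is disregarded.
The 3/4 is divided into 2 equal shares of 3/8 among Aarav, Tarun.
Aarav predeceased; the 3/8 allotted to Aarav's branch passes to Aarav's issue by representation.
The 3/8 is divided into 3 equal shares of 1/8 among Yamini, Bhavna, Vikram.
Yamini is living and takes 1/8.
Bhavna is living and takes 1/8.
Vikram predeceased; the 1/8 allotted to Vikram's branch passes to Vikram's issue by representation.
The 1/8 is divided into 2 equal shares of 1/16 among Deepa, Sarita.
Deepa is living and takes 1/16.
Sarita is living and takes 1/16.
Tarun predeceased; the 3/8 allotted to Tarun's branch passes to Tarun's issue by representation.
The 3/8 is divided into 4 equal shares of 3/32 among Eshan, Usha, Rajiv, Hemant.
Eshan is living and takes 3/32.
Usha is living and takes 3/32.
Rajiv predeceased; the 3/32 allotted to Rajiv's branch passes to Rajiv's issue by representation.
The 3/32 is divided into 3 equal shares of 1/32 among Neelam, Chetan, Kavita.
Neelam is living and takes 1/32.
Chetan is living and takes 1/32.
Kavita is living and takes 1/32.
Hemant is living and takes 3/32.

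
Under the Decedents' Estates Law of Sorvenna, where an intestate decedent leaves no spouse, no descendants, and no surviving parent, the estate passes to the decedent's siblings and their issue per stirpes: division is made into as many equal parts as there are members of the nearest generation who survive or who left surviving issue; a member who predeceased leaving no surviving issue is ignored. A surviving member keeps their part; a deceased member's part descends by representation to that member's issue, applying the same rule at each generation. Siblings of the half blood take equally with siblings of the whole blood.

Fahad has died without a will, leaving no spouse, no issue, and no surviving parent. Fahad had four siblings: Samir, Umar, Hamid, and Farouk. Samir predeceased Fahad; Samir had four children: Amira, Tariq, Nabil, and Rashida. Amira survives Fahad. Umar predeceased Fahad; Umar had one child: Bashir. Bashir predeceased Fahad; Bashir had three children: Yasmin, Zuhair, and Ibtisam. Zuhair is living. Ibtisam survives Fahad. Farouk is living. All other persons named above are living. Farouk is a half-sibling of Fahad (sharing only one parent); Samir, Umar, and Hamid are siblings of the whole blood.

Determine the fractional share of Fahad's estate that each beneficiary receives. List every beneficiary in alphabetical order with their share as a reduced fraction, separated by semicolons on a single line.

No spouse, descendants, or parent survives, so the estate passes to Fahad's siblings per stirpes.
Half-blood and whole-blood siblings take equally under the stated rule.
The estate is divided into 4 equal shares of 1/4 among Samir, Umar, Hamid, Farouk.
Samir predeceased; the 1/4 allotted to Samir's branch passes to Samir's issue by representation.
The 1/4 is divided into 4 equal shares of 1/16 among Amira, Tariq, Nabil, Rashida.
Amira is living and takes 1/16.
Tariq is living and takes 1/16.
Nabil is living and takes 1/16.
Rashida is living and takes 1/16.
Umar predeceased; the 1/4 allotted to Umar's branch passes to Umar's issue by representation.
Bashir's line is the sole branch at this level, so the full 1/4 passes to Bashir's issue by representation.
The 1/4 is divided into 3 equal shares of 1/12 among Yasmin, Zuhair, Ibtisam.
Yasmin is living and takes 1/12.
Zuhair is living and takes 1/12.
Ibtisam is living and takes 1/12.
Hamid is living and takes 1/4.
Farouk is living and takes 1/4.

Amira 1/16; Farouk 1/4; Hamid 1/4; Ibtisam 1/12; Nabil 1/16; Rashida 1/16; Tariq 1/16; Yasmin 1/12; Zuhair 1/12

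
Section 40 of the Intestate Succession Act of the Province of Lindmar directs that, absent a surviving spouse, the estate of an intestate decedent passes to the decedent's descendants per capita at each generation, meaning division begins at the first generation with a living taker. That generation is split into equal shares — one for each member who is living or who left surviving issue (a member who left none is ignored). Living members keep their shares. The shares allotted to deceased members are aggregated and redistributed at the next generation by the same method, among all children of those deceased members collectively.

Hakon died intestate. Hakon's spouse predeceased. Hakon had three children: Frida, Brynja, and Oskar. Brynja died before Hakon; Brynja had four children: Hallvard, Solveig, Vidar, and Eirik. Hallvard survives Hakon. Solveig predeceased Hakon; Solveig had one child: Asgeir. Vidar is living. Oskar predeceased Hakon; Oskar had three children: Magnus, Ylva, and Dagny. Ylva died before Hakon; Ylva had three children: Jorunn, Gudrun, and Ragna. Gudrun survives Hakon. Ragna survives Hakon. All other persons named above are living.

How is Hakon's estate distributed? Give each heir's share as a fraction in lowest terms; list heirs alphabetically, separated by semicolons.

There is no surviving spouse, so the entire estate passes to Hakon's descendants per capita at each generation.
At generation 1 (Frida, Brynja, Oskar) there are 3 shares of (1)/3 = 1/3 each.
Living: Frida — each takes 1/3.
Deceased: Brynja and Oskar. Their combined 2/3 is pooled and carried to generation 2.
At generation 2 (Hallvard, Solveig, Vidar, Eirik, Magnus, Ylva, Dagny) there are 7 shares of (2/3)/7 = 2/21 each.
Living: Hallvard, Vidar, Eirik, Magnus, and Dagny — each takes 2/21.
Deceased: Solveig and Ylva. Their combined 4/21 is pooled and carried to generation 3.
At generation 3 (Asgeir, Jorunn, Gudrun, Ragna) there are 4 shares of (4/21)/4 = 1/21 each.
Living: Asgeir, Jorunn, Gudrun, and Ragna — each takes 1/21.

Asgeir 1/21; Dagny 2/21; Eirik 2/21; Frida 1/3; Gudrun 1/21; Hallvard 2/21; Jorunn 1/21; Magnus 2/21; Ragna 1/21; Vidar 2/21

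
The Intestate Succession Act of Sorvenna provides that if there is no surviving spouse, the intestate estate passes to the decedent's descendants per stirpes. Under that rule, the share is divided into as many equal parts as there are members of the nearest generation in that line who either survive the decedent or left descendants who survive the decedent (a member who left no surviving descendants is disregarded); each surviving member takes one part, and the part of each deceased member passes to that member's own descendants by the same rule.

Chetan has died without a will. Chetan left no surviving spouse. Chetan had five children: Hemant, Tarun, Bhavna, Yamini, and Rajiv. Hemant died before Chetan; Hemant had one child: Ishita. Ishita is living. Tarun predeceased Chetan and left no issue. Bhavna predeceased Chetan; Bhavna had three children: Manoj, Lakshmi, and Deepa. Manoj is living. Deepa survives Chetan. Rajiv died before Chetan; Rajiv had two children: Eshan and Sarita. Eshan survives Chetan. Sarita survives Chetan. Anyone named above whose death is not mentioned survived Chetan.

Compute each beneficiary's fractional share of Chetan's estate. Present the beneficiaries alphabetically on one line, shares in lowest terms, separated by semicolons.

There is no surviving spouse, so the entire estate passes to Chetan's descendants per stirpes.
Tarun left no surviving issue, so that branch lapses and is disregarded.
The estate is divided into 4 equal shares of 1/4 among Hemant, Bhavna, Yamini, Rajiv.
Hemant predeceased; the 1/4 allotted to Hemant's branch passes to Hemant's issue by representation.
Ishita is the sole taker at this level and receives the full 1/4.
Bhavna predeceased; the 1/4 allotted to Bhavna's branch passes to Bhavna's issue by representation.
The 1/4 is divided into 3 equal shares of 1/12 among Manoj, Lakshmi, Deepa.
Manoj is living and takes 1/12.
Lakshmi is living and takes 1/12.
Deepa is living and takes 1/12.
Yamini is living and takes 1/4.
Rajiv predeceased; the 1/4 allotted to Rajiv's branch passes to Rajiv's issue by representation.
The 1/4 is divided into 2 equal shares of 1/8 among Eshan, Sarita.
Eshan is living and takes 1/8.
Sarita is living and takes 1/8.

Deepa 1/12; Eshan 1/8; Ishita 1/4; Lakshmi 1/12; Manoj 1/12; Sarita 1/8; Yamini 1/4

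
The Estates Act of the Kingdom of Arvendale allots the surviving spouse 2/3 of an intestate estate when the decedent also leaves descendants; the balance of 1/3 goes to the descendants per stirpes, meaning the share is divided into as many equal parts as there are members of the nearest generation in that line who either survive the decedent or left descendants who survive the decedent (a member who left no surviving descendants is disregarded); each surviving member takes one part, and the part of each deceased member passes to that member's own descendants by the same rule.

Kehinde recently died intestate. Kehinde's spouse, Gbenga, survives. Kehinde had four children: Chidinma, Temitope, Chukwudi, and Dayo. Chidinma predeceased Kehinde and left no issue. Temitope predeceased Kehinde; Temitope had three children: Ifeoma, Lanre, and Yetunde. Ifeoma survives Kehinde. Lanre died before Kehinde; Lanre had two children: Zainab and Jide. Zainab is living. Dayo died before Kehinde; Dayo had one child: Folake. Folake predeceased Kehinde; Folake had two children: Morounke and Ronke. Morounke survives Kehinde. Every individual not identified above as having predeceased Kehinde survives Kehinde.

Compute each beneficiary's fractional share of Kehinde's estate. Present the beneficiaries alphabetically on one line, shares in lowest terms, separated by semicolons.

Chukwudi 1/9; Gbenga 2/3; Ifeoma 1/27; Jide 1/54; Morounke 1/18; Ronke 1/18; Yetunde 1/27; Zainab 1/54

Gbenga, as surviving spouse, takes 2/3.
The remaining 1/3 passes to Kehinde's descendants per stirpes.
Chidinma left no surviving issue, so that branch lapses and is disregarded.
The 1/3 is divided into 3 equal shares of 1/9 among Temitope, Chukwudi, Dayo.
Temitope predeceased; the 1/9 allotted to Temitope's branch passes to Temitope's issue by representation.
The 1/9 is divided into 3 equal shares of 1/27 among Ifeoma, Lanre, Yetunde.
Ifeoma is living and takes 1/27.
Lanre predeceased; the 1/27 allotted to Lanre's branch passes to Lanre's issue by representation.
The 1/27 is divided into 2 equal shares of 1/54 among Zainab, Jide.
Zainab is living and takes 1/54.
Jide is living and takes 1/54.
Yetunde is living and takes 1/27.
Chukwudi is living and takes 1/9.
Dayo predeceased; the 1/9 allotted to Dayo's branch passes to Dayo's issue by representation.
Folake's line is the sole branch at this level, so the full 1/9 passes to Folake's issue by representation.
The 1/9 is divided into 2 equal shares of 1/18 among Morounke, Ronke.
Morounke is living and takes 1/18.
Ronke is living and takes 1/18.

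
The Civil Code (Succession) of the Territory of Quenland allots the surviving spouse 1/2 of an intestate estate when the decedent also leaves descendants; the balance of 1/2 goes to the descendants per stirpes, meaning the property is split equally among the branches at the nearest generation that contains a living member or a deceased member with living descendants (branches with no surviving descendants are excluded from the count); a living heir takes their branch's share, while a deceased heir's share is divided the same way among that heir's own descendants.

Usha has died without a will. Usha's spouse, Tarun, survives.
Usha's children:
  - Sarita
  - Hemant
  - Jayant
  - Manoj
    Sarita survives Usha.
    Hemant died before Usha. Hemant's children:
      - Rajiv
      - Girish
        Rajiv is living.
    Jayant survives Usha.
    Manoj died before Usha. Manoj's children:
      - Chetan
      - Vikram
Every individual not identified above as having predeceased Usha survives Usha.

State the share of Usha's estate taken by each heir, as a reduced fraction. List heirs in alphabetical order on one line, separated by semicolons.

Chetan 1/16; Girish 1/16; Jayant 1/8; Rajiv 1/16; Sarita 1/8; Tarun 1/2; Vikram 1/16

Tarun, as surviving spouse, takes 1/2.
The remaining 1/2 passes to Usha's descendants per stirpes.
The 1/2 is divided into 4 equal shares of 1/8 among Sarita, Hemant, Jayant, Manoj.
Sarita is living and takes 1/8.
Hemant predeceased; the 1/8 allotted to Hemant's branch passes to Hemant's issue by representation.
The 1/8 is divided into 2 equal shares of 1/16 among Rajiv, Girish.
Rajiv is living and takes 1/16.
Girish is living and takes 1/16.
Jayant is living and takes 1/8.
Manoj predeceased; the 1/8 allotted to Manoj's branch passes to Manoj's issue by representation.
The 1/8 is divided into 2 equal shares of 1/16 among Chetan, Vikram.
Chetan is living and takes 1/16.
Vikram is living and takes 1/16.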